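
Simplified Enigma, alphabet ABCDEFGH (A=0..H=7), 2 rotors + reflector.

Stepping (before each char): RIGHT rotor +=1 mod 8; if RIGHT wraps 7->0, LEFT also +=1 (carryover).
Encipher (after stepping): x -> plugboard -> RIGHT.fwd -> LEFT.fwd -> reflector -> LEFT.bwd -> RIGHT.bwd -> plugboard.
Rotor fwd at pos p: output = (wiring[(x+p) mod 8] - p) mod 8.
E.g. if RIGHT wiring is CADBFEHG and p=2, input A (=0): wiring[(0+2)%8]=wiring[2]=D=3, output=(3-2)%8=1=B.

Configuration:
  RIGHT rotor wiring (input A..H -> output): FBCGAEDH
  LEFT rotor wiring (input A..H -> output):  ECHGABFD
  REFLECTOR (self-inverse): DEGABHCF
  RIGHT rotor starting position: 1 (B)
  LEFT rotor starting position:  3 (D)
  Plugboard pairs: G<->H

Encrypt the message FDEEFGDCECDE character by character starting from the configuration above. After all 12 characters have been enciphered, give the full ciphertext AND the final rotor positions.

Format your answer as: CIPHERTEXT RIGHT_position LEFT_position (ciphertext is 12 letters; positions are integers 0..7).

Char 1 ('F'): step: R->2, L=3; F->plug->F->R->F->L->B->refl->E->L'->H->R'->H->plug->G
Char 2 ('D'): step: R->3, L=3; D->plug->D->R->A->L->D->refl->A->L'->E->R'->E->plug->E
Char 3 ('E'): step: R->4, L=3; E->plug->E->R->B->L->F->refl->H->L'->G->R'->G->plug->H
Char 4 ('E'): step: R->5, L=3; E->plug->E->R->E->L->A->refl->D->L'->A->R'->D->plug->D
Char 5 ('F'): step: R->6, L=3; F->plug->F->R->A->L->D->refl->A->L'->E->R'->E->plug->E
Char 6 ('G'): step: R->7, L=3; G->plug->H->R->E->L->A->refl->D->L'->A->R'->A->plug->A
Char 7 ('D'): step: R->0, L->4 (L advanced); D->plug->D->R->G->L->D->refl->A->L'->E->R'->F->plug->F
Char 8 ('C'): step: R->1, L=4; C->plug->C->R->F->L->G->refl->C->L'->H->R'->D->plug->D
Char 9 ('E'): step: R->2, L=4; E->plug->E->R->B->L->F->refl->H->L'->D->R'->G->plug->H
Char 10 ('C'): step: R->3, L=4; C->plug->C->R->B->L->F->refl->H->L'->D->R'->A->plug->A
Char 11 ('D'): step: R->4, L=4; D->plug->D->R->D->L->H->refl->F->L'->B->R'->E->plug->E
Char 12 ('E'): step: R->5, L=4; E->plug->E->R->E->L->A->refl->D->L'->G->R'->B->plug->B
Final: ciphertext=GEHDEAFDHAEB, RIGHT=5, LEFT=4

Answer: GEHDEAFDHAEB 5 4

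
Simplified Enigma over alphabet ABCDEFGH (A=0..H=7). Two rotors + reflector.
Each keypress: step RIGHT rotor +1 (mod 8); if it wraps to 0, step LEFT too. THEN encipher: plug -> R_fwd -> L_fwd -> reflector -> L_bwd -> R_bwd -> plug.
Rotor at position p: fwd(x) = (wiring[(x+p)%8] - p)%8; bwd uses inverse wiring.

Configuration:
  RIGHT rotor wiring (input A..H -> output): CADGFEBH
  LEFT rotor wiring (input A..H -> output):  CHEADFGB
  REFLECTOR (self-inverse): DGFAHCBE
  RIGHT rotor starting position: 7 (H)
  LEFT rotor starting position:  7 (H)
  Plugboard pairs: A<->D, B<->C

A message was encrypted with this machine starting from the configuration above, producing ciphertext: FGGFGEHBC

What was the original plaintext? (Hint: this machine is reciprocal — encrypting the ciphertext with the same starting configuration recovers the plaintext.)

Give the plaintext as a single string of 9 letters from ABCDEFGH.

Answer: BDFAECGHH

Derivation:
Char 1 ('F'): step: R->0, L->0 (L advanced); F->plug->F->R->E->L->D->refl->A->L'->D->R'->C->plug->B
Char 2 ('G'): step: R->1, L=0; G->plug->G->R->G->L->G->refl->B->L'->H->R'->A->plug->D
Char 3 ('G'): step: R->2, L=0; G->plug->G->R->A->L->C->refl->F->L'->F->R'->F->plug->F
Char 4 ('F'): step: R->3, L=0; F->plug->F->R->H->L->B->refl->G->L'->G->R'->D->plug->A
Char 5 ('G'): step: R->4, L=0; G->plug->G->R->H->L->B->refl->G->L'->G->R'->E->plug->E
Char 6 ('E'): step: R->5, L=0; E->plug->E->R->D->L->A->refl->D->L'->E->R'->B->plug->C
Char 7 ('H'): step: R->6, L=0; H->plug->H->R->G->L->G->refl->B->L'->H->R'->G->plug->G
Char 8 ('B'): step: R->7, L=0; B->plug->C->R->B->L->H->refl->E->L'->C->R'->H->plug->H
Char 9 ('C'): step: R->0, L->1 (L advanced); C->plug->B->R->A->L->G->refl->B->L'->H->R'->H->plug->H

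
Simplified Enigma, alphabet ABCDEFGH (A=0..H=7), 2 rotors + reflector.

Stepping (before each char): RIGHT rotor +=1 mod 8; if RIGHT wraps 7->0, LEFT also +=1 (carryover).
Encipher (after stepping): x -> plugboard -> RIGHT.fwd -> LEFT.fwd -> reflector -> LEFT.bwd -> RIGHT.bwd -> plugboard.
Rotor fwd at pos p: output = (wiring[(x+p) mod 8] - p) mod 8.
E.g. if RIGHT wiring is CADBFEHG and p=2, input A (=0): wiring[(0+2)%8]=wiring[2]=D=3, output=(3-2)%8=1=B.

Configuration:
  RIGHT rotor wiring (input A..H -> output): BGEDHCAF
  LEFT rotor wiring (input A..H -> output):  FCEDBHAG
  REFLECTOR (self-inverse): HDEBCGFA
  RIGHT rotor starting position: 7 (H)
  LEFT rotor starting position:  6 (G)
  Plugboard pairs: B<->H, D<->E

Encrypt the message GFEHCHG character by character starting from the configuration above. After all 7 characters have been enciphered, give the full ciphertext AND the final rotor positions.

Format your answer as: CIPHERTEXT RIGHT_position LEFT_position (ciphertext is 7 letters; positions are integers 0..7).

Char 1 ('G'): step: R->0, L->7 (L advanced); G->plug->G->R->A->L->H->refl->A->L'->G->R'->B->plug->H
Char 2 ('F'): step: R->1, L=7; F->plug->F->R->H->L->B->refl->D->L'->C->R'->C->plug->C
Char 3 ('E'): step: R->2, L=7; E->plug->D->R->A->L->H->refl->A->L'->G->R'->E->plug->D
Char 4 ('H'): step: R->3, L=7; H->plug->B->R->E->L->E->refl->C->L'->F->R'->D->plug->E
Char 5 ('C'): step: R->4, L=7; C->plug->C->R->E->L->E->refl->C->L'->F->R'->E->plug->D
Char 6 ('H'): step: R->5, L=7; H->plug->B->R->D->L->F->refl->G->L'->B->R'->E->plug->D
Char 7 ('G'): step: R->6, L=7; G->plug->G->R->B->L->G->refl->F->L'->D->R'->C->plug->C
Final: ciphertext=HCDEDDC, RIGHT=6, LEFT=7

Answer: HCDEDDC 6 7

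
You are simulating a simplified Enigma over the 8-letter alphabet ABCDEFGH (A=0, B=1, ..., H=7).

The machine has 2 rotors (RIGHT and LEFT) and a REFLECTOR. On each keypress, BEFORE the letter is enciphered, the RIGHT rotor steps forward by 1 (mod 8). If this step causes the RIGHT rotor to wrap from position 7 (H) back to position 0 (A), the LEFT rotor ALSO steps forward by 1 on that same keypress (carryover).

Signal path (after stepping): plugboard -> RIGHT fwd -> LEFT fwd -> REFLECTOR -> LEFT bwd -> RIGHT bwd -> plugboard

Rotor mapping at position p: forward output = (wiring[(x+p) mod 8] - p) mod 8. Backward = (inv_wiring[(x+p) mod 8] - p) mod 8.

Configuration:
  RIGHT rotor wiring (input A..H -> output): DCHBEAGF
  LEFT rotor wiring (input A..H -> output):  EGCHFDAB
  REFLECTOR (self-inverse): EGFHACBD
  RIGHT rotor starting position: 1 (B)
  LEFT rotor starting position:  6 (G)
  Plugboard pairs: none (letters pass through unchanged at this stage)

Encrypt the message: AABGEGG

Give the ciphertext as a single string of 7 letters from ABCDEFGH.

Char 1 ('A'): step: R->2, L=6; A->plug->A->R->F->L->B->refl->G->L'->C->R'->C->plug->C
Char 2 ('A'): step: R->3, L=6; A->plug->A->R->G->L->H->refl->D->L'->B->R'->B->plug->B
Char 3 ('B'): step: R->4, L=6; B->plug->B->R->E->L->E->refl->A->L'->D->R'->G->plug->G
Char 4 ('G'): step: R->5, L=6; G->plug->G->R->E->L->E->refl->A->L'->D->R'->A->plug->A
Char 5 ('E'): step: R->6, L=6; E->plug->E->R->B->L->D->refl->H->L'->G->R'->G->plug->G
Char 6 ('G'): step: R->7, L=6; G->plug->G->R->B->L->D->refl->H->L'->G->R'->A->plug->A
Char 7 ('G'): step: R->0, L->7 (L advanced); G->plug->G->R->G->L->E->refl->A->L'->E->R'->E->plug->E

Answer: CBGAGAE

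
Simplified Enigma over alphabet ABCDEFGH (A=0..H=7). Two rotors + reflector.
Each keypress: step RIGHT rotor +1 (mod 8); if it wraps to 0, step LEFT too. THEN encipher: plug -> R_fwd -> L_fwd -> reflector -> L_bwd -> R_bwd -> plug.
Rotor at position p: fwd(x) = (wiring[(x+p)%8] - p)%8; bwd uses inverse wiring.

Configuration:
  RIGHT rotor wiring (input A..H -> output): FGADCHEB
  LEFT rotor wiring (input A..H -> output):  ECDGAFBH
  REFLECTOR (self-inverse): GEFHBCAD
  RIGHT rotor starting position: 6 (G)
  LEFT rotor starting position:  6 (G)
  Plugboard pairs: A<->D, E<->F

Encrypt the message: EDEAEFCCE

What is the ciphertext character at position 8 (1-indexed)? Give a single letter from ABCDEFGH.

Char 1 ('E'): step: R->7, L=6; E->plug->F->R->D->L->E->refl->B->L'->B->R'->D->plug->A
Char 2 ('D'): step: R->0, L->7 (L advanced); D->plug->A->R->F->L->B->refl->E->L'->D->R'->D->plug->A
Char 3 ('E'): step: R->1, L=7; E->plug->F->R->D->L->E->refl->B->L'->F->R'->A->plug->D
Char 4 ('A'): step: R->2, L=7; A->plug->D->R->F->L->B->refl->E->L'->D->R'->G->plug->G
Char 5 ('E'): step: R->3, L=7; E->plug->F->R->C->L->D->refl->H->L'->E->R'->C->plug->C
Char 6 ('F'): step: R->4, L=7; F->plug->E->R->B->L->F->refl->C->L'->H->R'->H->plug->H
Char 7 ('C'): step: R->5, L=7; C->plug->C->R->E->L->H->refl->D->L'->C->R'->A->plug->D
Char 8 ('C'): step: R->6, L=7; C->plug->C->R->H->L->C->refl->F->L'->B->R'->H->plug->H

H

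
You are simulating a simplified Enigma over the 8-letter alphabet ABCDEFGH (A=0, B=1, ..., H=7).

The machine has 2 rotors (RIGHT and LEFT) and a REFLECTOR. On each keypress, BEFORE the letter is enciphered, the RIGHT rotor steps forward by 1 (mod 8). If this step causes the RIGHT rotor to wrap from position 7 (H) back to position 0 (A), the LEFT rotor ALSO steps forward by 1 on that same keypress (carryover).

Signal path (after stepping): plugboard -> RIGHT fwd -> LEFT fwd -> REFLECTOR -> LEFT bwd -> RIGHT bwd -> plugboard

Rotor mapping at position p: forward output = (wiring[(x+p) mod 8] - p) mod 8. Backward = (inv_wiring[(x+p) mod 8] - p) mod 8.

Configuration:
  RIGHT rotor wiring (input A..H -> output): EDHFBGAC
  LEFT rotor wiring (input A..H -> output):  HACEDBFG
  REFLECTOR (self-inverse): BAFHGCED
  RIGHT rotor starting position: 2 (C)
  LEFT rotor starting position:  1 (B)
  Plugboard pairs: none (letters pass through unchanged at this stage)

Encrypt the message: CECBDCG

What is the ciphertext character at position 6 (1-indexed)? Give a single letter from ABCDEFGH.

Char 1 ('C'): step: R->3, L=1; C->plug->C->R->D->L->C->refl->F->L'->G->R'->B->plug->B
Char 2 ('E'): step: R->4, L=1; E->plug->E->R->A->L->H->refl->D->L'->C->R'->B->plug->B
Char 3 ('C'): step: R->5, L=1; C->plug->C->R->F->L->E->refl->G->L'->H->R'->D->plug->D
Char 4 ('B'): step: R->6, L=1; B->plug->B->R->E->L->A->refl->B->L'->B->R'->E->plug->E
Char 5 ('D'): step: R->7, L=1; D->plug->D->R->A->L->H->refl->D->L'->C->R'->F->plug->F
Char 6 ('C'): step: R->0, L->2 (L advanced); C->plug->C->R->H->L->G->refl->E->L'->F->R'->D->plug->D

D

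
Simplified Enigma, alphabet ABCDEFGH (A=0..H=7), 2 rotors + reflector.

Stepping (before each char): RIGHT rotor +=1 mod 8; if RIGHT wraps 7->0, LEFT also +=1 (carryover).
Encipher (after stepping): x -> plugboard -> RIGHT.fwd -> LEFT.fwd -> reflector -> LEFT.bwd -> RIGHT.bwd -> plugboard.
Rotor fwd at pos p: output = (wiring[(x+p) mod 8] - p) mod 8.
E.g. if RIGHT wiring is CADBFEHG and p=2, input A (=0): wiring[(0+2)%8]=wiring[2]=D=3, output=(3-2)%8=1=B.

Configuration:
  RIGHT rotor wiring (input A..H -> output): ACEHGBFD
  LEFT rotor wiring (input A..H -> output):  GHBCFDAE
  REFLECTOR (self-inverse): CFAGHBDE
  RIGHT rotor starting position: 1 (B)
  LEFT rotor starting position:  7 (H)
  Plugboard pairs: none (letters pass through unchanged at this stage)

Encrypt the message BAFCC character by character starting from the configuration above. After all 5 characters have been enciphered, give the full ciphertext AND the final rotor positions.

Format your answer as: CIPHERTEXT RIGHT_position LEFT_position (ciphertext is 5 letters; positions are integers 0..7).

Char 1 ('B'): step: R->2, L=7; B->plug->B->R->F->L->G->refl->D->L'->E->R'->C->plug->C
Char 2 ('A'): step: R->3, L=7; A->plug->A->R->E->L->D->refl->G->L'->F->R'->F->plug->F
Char 3 ('F'): step: R->4, L=7; F->plug->F->R->G->L->E->refl->H->L'->B->R'->C->plug->C
Char 4 ('C'): step: R->5, L=7; C->plug->C->R->G->L->E->refl->H->L'->B->R'->H->plug->H
Char 5 ('C'): step: R->6, L=7; C->plug->C->R->C->L->A->refl->C->L'->D->R'->H->plug->H
Final: ciphertext=CFCHH, RIGHT=6, LEFT=7

Answer: CFCHH 6 7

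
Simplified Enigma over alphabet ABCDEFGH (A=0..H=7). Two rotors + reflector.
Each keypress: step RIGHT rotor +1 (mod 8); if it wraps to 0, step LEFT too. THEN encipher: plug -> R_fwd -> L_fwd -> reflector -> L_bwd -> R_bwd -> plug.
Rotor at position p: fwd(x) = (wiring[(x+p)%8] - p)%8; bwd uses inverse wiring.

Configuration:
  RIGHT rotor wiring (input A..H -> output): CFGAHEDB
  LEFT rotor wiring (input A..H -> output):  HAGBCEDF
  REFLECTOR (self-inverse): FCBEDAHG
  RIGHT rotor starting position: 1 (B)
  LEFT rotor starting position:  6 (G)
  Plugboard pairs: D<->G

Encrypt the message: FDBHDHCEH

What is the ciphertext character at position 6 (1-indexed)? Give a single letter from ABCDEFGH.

Char 1 ('F'): step: R->2, L=6; F->plug->F->R->H->L->G->refl->H->L'->B->R'->E->plug->E
Char 2 ('D'): step: R->3, L=6; D->plug->G->R->C->L->B->refl->C->L'->D->R'->H->plug->H
Char 3 ('B'): step: R->4, L=6; B->plug->B->R->A->L->F->refl->A->L'->E->R'->H->plug->H
Char 4 ('H'): step: R->5, L=6; H->plug->H->R->C->L->B->refl->C->L'->D->R'->G->plug->D
Char 5 ('D'): step: R->6, L=6; D->plug->G->R->B->L->H->refl->G->L'->H->R'->D->plug->G
Char 6 ('H'): step: R->7, L=6; H->plug->H->R->E->L->A->refl->F->L'->A->R'->F->plug->F

F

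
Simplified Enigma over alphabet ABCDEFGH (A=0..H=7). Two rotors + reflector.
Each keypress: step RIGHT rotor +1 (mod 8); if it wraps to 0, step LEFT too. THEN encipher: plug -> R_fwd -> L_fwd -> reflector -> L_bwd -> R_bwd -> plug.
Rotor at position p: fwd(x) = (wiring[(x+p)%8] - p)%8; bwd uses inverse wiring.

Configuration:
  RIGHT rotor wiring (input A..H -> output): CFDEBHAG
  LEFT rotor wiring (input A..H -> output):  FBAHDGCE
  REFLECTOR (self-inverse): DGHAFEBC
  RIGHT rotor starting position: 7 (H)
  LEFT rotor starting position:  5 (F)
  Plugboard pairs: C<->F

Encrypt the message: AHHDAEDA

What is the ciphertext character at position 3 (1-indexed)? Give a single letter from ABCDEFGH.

Char 1 ('A'): step: R->0, L->6 (L advanced); A->plug->A->R->C->L->H->refl->C->L'->E->R'->D->plug->D
Char 2 ('H'): step: R->1, L=6; H->plug->H->R->B->L->G->refl->B->L'->F->R'->G->plug->G
Char 3 ('H'): step: R->2, L=6; H->plug->H->R->D->L->D->refl->A->L'->H->R'->C->plug->F

F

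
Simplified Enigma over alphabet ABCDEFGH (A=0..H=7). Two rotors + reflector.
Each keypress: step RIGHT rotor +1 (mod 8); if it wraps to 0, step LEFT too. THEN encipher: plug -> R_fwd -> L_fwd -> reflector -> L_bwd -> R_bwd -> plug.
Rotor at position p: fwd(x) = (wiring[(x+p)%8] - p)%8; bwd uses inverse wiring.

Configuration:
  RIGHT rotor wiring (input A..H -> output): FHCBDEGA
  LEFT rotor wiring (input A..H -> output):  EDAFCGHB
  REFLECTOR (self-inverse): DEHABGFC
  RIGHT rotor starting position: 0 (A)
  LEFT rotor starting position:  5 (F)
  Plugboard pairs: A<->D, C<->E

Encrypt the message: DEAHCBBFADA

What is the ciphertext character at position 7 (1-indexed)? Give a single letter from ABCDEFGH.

Char 1 ('D'): step: R->1, L=5; D->plug->A->R->G->L->A->refl->D->L'->F->R'->F->plug->F
Char 2 ('E'): step: R->2, L=5; E->plug->C->R->B->L->C->refl->H->L'->D->R'->G->plug->G
Char 3 ('A'): step: R->3, L=5; A->plug->D->R->D->L->H->refl->C->L'->B->R'->C->plug->E
Char 4 ('H'): step: R->4, L=5; H->plug->H->R->F->L->D->refl->A->L'->G->R'->G->plug->G
Char 5 ('C'): step: R->5, L=5; C->plug->E->R->C->L->E->refl->B->L'->A->R'->D->plug->A
Char 6 ('B'): step: R->6, L=5; B->plug->B->R->C->L->E->refl->B->L'->A->R'->A->plug->D
Char 7 ('B'): step: R->7, L=5; B->plug->B->R->G->L->A->refl->D->L'->F->R'->G->plug->G

G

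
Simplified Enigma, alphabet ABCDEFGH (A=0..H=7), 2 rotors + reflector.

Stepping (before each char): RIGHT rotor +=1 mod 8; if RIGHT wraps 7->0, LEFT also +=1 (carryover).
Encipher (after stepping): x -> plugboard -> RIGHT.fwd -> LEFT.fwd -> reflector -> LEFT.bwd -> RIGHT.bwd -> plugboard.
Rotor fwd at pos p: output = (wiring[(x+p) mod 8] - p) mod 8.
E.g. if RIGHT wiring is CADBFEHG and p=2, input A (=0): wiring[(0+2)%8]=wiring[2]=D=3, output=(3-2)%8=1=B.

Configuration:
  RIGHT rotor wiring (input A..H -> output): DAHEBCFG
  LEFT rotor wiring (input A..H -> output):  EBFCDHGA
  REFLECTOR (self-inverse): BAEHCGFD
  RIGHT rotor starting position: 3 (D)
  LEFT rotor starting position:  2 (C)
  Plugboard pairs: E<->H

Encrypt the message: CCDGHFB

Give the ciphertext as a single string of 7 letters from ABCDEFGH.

Answer: DFHHGBC

Derivation:
Char 1 ('C'): step: R->4, L=2; C->plug->C->R->B->L->A->refl->B->L'->C->R'->D->plug->D
Char 2 ('C'): step: R->5, L=2; C->plug->C->R->B->L->A->refl->B->L'->C->R'->F->plug->F
Char 3 ('D'): step: R->6, L=2; D->plug->D->R->C->L->B->refl->A->L'->B->R'->E->plug->H
Char 4 ('G'): step: R->7, L=2; G->plug->G->R->D->L->F->refl->G->L'->F->R'->E->plug->H
Char 5 ('H'): step: R->0, L->3 (L advanced); H->plug->E->R->B->L->A->refl->B->L'->F->R'->G->plug->G
Char 6 ('F'): step: R->1, L=3; F->plug->F->R->E->L->F->refl->G->L'->G->R'->B->plug->B
Char 7 ('B'): step: R->2, L=3; B->plug->B->R->C->L->E->refl->C->L'->H->R'->C->plug->C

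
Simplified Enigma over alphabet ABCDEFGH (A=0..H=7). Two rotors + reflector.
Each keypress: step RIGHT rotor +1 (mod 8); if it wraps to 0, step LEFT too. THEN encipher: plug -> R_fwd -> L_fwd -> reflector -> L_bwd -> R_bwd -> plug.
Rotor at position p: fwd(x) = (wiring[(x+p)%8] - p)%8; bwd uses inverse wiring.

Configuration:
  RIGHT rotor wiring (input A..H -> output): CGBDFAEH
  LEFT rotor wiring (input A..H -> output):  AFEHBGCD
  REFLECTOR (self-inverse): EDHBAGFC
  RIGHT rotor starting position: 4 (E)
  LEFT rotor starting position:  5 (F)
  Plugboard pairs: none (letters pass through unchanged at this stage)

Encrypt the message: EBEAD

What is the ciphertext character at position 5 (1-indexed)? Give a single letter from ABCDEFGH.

Char 1 ('E'): step: R->5, L=5; E->plug->E->R->B->L->F->refl->G->L'->C->R'->C->plug->C
Char 2 ('B'): step: R->6, L=5; B->plug->B->R->B->L->F->refl->G->L'->C->R'->H->plug->H
Char 3 ('E'): step: R->7, L=5; E->plug->E->R->E->L->A->refl->E->L'->H->R'->C->plug->C
Char 4 ('A'): step: R->0, L->6 (L advanced); A->plug->A->R->C->L->C->refl->H->L'->D->R'->D->plug->D
Char 5 ('D'): step: R->1, L=6; D->plug->D->R->E->L->G->refl->F->L'->B->R'->H->plug->H

H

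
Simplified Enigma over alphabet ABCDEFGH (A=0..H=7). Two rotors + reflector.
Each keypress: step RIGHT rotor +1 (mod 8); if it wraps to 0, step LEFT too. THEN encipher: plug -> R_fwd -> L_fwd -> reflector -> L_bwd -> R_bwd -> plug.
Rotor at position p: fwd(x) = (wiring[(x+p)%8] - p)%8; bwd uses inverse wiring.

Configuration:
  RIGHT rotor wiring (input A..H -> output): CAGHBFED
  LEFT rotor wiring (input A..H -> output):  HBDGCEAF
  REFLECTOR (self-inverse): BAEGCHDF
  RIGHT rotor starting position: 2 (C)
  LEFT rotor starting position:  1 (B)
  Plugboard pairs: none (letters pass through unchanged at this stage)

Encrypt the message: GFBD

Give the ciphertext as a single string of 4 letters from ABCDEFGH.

Answer: CDHB

Derivation:
Char 1 ('G'): step: R->3, L=1; G->plug->G->R->F->L->H->refl->F->L'->C->R'->C->plug->C
Char 2 ('F'): step: R->4, L=1; F->plug->F->R->E->L->D->refl->G->L'->H->R'->D->plug->D
Char 3 ('B'): step: R->5, L=1; B->plug->B->R->H->L->G->refl->D->L'->E->R'->H->plug->H
Char 4 ('D'): step: R->6, L=1; D->plug->D->R->C->L->F->refl->H->L'->F->R'->B->plug->B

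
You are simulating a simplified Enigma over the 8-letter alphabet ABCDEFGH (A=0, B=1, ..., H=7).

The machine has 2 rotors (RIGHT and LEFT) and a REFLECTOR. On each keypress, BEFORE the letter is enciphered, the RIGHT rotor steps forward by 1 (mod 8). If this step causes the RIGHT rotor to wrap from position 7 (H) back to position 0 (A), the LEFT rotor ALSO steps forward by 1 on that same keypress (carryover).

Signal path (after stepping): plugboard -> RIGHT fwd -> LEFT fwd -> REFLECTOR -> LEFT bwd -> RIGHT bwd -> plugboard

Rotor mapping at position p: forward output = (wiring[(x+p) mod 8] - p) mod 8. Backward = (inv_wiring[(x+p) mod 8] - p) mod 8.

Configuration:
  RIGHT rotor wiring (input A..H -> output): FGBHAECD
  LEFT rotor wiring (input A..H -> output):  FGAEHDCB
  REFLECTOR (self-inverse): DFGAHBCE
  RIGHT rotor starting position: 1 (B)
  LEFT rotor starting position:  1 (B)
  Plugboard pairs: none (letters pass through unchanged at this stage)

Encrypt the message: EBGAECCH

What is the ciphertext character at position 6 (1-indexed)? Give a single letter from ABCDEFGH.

Char 1 ('E'): step: R->2, L=1; E->plug->E->R->A->L->F->refl->B->L'->F->R'->B->plug->B
Char 2 ('B'): step: R->3, L=1; B->plug->B->R->F->L->B->refl->F->L'->A->R'->E->plug->E
Char 3 ('G'): step: R->4, L=1; G->plug->G->R->F->L->B->refl->F->L'->A->R'->B->plug->B
Char 4 ('A'): step: R->5, L=1; A->plug->A->R->H->L->E->refl->H->L'->B->R'->E->plug->E
Char 5 ('E'): step: R->6, L=1; E->plug->E->R->D->L->G->refl->C->L'->E->R'->A->plug->A
Char 6 ('C'): step: R->7, L=1; C->plug->C->R->H->L->E->refl->H->L'->B->R'->F->plug->F

F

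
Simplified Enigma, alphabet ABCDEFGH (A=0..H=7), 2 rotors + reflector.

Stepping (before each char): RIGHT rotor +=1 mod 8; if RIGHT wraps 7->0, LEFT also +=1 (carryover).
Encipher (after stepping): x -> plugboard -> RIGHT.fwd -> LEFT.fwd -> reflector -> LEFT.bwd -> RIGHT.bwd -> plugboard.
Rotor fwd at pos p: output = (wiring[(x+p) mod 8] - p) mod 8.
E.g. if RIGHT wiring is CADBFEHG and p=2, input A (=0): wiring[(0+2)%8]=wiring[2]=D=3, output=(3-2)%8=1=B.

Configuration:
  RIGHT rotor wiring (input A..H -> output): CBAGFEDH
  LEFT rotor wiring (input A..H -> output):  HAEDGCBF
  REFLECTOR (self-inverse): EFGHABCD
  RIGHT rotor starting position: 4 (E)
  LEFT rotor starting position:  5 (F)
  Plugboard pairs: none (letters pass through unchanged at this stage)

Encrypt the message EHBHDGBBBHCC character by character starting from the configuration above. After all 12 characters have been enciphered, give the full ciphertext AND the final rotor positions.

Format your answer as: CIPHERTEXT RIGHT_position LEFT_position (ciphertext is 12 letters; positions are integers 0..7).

Char 1 ('E'): step: R->5, L=5; E->plug->E->R->E->L->D->refl->H->L'->F->R'->D->plug->D
Char 2 ('H'): step: R->6, L=5; H->plug->H->R->G->L->G->refl->C->L'->D->R'->D->plug->D
Char 3 ('B'): step: R->7, L=5; B->plug->B->R->D->L->C->refl->G->L'->G->R'->F->plug->F
Char 4 ('H'): step: R->0, L->6 (L advanced); H->plug->H->R->H->L->E->refl->A->L'->G->R'->D->plug->D
Char 5 ('D'): step: R->1, L=6; D->plug->D->R->E->L->G->refl->C->L'->D->R'->E->plug->E
Char 6 ('G'): step: R->2, L=6; G->plug->G->R->A->L->D->refl->H->L'->B->R'->E->plug->E
Char 7 ('B'): step: R->3, L=6; B->plug->B->R->C->L->B->refl->F->L'->F->R'->H->plug->H
Char 8 ('B'): step: R->4, L=6; B->plug->B->R->A->L->D->refl->H->L'->B->R'->A->plug->A
Char 9 ('B'): step: R->5, L=6; B->plug->B->R->G->L->A->refl->E->L'->H->R'->A->plug->A
Char 10 ('H'): step: R->6, L=6; H->plug->H->R->G->L->A->refl->E->L'->H->R'->G->plug->G
Char 11 ('C'): step: R->7, L=6; C->plug->C->R->C->L->B->refl->F->L'->F->R'->G->plug->G
Char 12 ('C'): step: R->0, L->7 (L advanced); C->plug->C->R->A->L->G->refl->C->L'->H->R'->H->plug->H
Final: ciphertext=DDFDEEHAAGGH, RIGHT=0, LEFT=7

Answer: DDFDEEHAAGGH 0 7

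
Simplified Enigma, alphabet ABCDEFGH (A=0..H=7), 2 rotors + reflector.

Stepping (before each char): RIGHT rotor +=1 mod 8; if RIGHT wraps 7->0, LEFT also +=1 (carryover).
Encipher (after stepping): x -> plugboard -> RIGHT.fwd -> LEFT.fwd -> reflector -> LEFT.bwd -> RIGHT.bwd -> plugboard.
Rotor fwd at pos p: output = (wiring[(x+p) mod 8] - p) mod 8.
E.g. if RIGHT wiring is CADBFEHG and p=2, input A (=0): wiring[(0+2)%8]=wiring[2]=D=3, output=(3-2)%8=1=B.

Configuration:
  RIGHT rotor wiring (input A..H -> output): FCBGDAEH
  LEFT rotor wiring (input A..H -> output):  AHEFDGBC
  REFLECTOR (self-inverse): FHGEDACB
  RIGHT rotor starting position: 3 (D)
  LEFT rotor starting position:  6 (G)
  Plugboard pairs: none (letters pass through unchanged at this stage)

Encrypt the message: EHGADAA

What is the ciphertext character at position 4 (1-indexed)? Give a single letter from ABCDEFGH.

Char 1 ('E'): step: R->4, L=6; E->plug->E->R->B->L->E->refl->D->L'->A->R'->C->plug->C
Char 2 ('H'): step: R->5, L=6; H->plug->H->R->G->L->F->refl->A->L'->H->R'->B->plug->B
Char 3 ('G'): step: R->6, L=6; G->plug->G->R->F->L->H->refl->B->L'->D->R'->E->plug->E
Char 4 ('A'): step: R->7, L=6; A->plug->A->R->A->L->D->refl->E->L'->B->R'->G->plug->G

G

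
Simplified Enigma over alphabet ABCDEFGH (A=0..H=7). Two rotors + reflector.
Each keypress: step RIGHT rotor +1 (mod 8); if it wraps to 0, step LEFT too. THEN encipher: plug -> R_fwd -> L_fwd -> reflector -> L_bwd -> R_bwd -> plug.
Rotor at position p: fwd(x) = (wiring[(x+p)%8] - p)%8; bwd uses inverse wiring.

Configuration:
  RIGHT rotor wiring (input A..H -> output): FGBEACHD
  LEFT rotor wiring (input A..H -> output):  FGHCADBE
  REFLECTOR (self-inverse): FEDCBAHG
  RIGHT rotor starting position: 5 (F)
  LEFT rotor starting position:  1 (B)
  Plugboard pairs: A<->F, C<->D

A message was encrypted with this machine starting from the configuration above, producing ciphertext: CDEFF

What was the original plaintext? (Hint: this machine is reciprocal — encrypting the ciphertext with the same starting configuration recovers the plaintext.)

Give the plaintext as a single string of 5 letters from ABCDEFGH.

Char 1 ('C'): step: R->6, L=1; C->plug->D->R->A->L->F->refl->A->L'->F->R'->B->plug->B
Char 2 ('D'): step: R->7, L=1; D->plug->C->R->H->L->E->refl->B->L'->C->R'->D->plug->C
Char 3 ('E'): step: R->0, L->2 (L advanced); E->plug->E->R->A->L->F->refl->A->L'->B->R'->C->plug->D
Char 4 ('F'): step: R->1, L=2; F->plug->A->R->F->L->C->refl->D->L'->G->R'->F->plug->A
Char 5 ('F'): step: R->2, L=2; F->plug->A->R->H->L->E->refl->B->L'->D->R'->G->plug->G

Answer: BCDAG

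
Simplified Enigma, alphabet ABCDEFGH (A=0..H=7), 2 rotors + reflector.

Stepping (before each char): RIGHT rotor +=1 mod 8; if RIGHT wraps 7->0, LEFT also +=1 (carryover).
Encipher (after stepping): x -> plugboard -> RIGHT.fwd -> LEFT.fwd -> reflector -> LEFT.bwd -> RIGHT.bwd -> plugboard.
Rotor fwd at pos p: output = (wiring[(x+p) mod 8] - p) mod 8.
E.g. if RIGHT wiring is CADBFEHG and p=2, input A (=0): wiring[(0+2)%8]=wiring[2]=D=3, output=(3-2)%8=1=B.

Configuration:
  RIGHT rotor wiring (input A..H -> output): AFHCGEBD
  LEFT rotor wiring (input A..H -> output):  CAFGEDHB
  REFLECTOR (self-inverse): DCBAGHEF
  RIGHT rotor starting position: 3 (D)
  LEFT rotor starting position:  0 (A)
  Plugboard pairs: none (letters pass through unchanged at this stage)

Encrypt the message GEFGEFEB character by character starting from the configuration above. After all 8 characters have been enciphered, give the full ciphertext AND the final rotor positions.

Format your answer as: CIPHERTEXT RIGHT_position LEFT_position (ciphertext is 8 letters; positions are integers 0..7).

Answer: EAABHGCD 3 1

Derivation:
Char 1 ('G'): step: R->4, L=0; G->plug->G->R->D->L->G->refl->E->L'->E->R'->E->plug->E
Char 2 ('E'): step: R->5, L=0; E->plug->E->R->A->L->C->refl->B->L'->H->R'->A->plug->A
Char 3 ('F'): step: R->6, L=0; F->plug->F->R->E->L->E->refl->G->L'->D->R'->A->plug->A
Char 4 ('G'): step: R->7, L=0; G->plug->G->R->F->L->D->refl->A->L'->B->R'->B->plug->B
Char 5 ('E'): step: R->0, L->1 (L advanced); E->plug->E->R->G->L->A->refl->D->L'->D->R'->H->plug->H
Char 6 ('F'): step: R->1, L=1; F->plug->F->R->A->L->H->refl->F->L'->C->R'->G->plug->G
Char 7 ('E'): step: R->2, L=1; E->plug->E->R->H->L->B->refl->C->L'->E->R'->C->plug->C
Char 8 ('B'): step: R->3, L=1; B->plug->B->R->D->L->D->refl->A->L'->G->R'->D->plug->D
Final: ciphertext=EAABHGCD, RIGHT=3, LEFT=1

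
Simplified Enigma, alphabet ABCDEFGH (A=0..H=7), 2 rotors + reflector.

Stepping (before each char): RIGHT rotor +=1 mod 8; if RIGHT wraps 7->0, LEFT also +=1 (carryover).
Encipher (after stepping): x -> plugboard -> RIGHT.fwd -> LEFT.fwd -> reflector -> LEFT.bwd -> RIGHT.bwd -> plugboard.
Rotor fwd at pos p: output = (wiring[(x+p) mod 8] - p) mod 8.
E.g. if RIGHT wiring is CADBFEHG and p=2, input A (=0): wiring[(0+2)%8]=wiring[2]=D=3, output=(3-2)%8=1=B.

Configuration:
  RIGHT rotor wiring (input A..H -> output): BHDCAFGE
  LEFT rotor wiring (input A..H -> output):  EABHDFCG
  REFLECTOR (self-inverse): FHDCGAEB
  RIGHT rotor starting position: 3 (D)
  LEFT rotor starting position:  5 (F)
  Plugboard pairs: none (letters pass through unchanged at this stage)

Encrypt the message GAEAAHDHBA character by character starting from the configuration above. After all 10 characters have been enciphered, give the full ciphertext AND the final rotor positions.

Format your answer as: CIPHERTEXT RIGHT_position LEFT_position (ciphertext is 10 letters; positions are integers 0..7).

Answer: EBHHGBECHE 5 6

Derivation:
Char 1 ('G'): step: R->4, L=5; G->plug->G->R->H->L->G->refl->E->L'->F->R'->E->plug->E
Char 2 ('A'): step: R->5, L=5; A->plug->A->R->A->L->A->refl->F->L'->B->R'->B->plug->B
Char 3 ('E'): step: R->6, L=5; E->plug->E->R->F->L->E->refl->G->L'->H->R'->H->plug->H
Char 4 ('A'): step: R->7, L=5; A->plug->A->R->F->L->E->refl->G->L'->H->R'->H->plug->H
Char 5 ('A'): step: R->0, L->6 (L advanced); A->plug->A->R->B->L->A->refl->F->L'->G->R'->G->plug->G
Char 6 ('H'): step: R->1, L=6; H->plug->H->R->A->L->E->refl->G->L'->C->R'->B->plug->B
Char 7 ('D'): step: R->2, L=6; D->plug->D->R->D->L->C->refl->D->L'->E->R'->E->plug->E
Char 8 ('H'): step: R->3, L=6; H->plug->H->R->A->L->E->refl->G->L'->C->R'->C->plug->C
Char 9 ('B'): step: R->4, L=6; B->plug->B->R->B->L->A->refl->F->L'->G->R'->H->plug->H
Char 10 ('A'): step: R->5, L=6; A->plug->A->R->A->L->E->refl->G->L'->C->R'->E->plug->E
Final: ciphertext=EBHHGBECHE, RIGHT=5, LEFT=6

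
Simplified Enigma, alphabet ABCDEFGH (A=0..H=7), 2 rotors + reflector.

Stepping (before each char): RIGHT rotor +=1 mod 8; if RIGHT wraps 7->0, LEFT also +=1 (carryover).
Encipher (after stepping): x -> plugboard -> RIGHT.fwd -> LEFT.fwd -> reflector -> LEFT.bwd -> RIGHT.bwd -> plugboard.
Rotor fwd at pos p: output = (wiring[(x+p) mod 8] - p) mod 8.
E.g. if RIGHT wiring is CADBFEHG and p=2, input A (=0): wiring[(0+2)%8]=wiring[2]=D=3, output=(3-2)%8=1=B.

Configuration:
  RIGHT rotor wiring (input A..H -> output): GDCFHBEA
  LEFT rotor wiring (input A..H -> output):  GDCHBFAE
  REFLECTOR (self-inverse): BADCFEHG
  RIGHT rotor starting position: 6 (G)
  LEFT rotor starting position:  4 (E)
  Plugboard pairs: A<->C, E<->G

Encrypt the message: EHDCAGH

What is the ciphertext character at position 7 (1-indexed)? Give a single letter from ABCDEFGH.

Char 1 ('E'): step: R->7, L=4; E->plug->G->R->C->L->E->refl->F->L'->A->R'->F->plug->F
Char 2 ('H'): step: R->0, L->5 (L advanced); H->plug->H->R->A->L->A->refl->B->L'->D->R'->B->plug->B
Char 3 ('D'): step: R->1, L=5; D->plug->D->R->G->L->C->refl->D->L'->B->R'->B->plug->B
Char 4 ('C'): step: R->2, L=5; C->plug->A->R->A->L->A->refl->B->L'->D->R'->B->plug->B
Char 5 ('A'): step: R->3, L=5; A->plug->C->R->G->L->C->refl->D->L'->B->R'->D->plug->D
Char 6 ('G'): step: R->4, L=5; G->plug->E->R->C->L->H->refl->G->L'->E->R'->D->plug->D
Char 7 ('H'): step: R->5, L=5; H->plug->H->R->C->L->H->refl->G->L'->E->R'->A->plug->C

C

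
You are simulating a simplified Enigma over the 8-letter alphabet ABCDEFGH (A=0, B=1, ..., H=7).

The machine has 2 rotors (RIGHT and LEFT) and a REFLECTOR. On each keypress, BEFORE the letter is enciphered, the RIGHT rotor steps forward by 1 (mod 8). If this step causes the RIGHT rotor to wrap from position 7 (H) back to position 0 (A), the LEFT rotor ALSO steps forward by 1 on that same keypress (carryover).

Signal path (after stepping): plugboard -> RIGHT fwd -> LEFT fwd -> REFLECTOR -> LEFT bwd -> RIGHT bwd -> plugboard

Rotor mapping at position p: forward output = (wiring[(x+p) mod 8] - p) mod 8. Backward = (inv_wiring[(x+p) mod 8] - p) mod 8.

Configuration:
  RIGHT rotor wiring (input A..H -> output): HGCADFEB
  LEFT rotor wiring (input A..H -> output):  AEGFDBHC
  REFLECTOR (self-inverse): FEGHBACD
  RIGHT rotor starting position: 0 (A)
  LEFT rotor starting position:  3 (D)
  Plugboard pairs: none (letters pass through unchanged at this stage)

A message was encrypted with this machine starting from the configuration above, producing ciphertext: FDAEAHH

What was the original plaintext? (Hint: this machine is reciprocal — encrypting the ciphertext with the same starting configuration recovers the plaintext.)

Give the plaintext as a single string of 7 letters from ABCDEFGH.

Char 1 ('F'): step: R->1, L=3; F->plug->F->R->D->L->E->refl->B->L'->G->R'->H->plug->H
Char 2 ('D'): step: R->2, L=3; D->plug->D->R->D->L->E->refl->B->L'->G->R'->B->plug->B
Char 3 ('A'): step: R->3, L=3; A->plug->A->R->F->L->F->refl->A->L'->B->R'->D->plug->D
Char 4 ('E'): step: R->4, L=3; E->plug->E->R->D->L->E->refl->B->L'->G->R'->G->plug->G
Char 5 ('A'): step: R->5, L=3; A->plug->A->R->A->L->C->refl->G->L'->C->R'->D->plug->D
Char 6 ('H'): step: R->6, L=3; H->plug->H->R->H->L->D->refl->H->L'->E->R'->E->plug->E
Char 7 ('H'): step: R->7, L=3; H->plug->H->R->F->L->F->refl->A->L'->B->R'->E->plug->E

Answer: HBDGDEE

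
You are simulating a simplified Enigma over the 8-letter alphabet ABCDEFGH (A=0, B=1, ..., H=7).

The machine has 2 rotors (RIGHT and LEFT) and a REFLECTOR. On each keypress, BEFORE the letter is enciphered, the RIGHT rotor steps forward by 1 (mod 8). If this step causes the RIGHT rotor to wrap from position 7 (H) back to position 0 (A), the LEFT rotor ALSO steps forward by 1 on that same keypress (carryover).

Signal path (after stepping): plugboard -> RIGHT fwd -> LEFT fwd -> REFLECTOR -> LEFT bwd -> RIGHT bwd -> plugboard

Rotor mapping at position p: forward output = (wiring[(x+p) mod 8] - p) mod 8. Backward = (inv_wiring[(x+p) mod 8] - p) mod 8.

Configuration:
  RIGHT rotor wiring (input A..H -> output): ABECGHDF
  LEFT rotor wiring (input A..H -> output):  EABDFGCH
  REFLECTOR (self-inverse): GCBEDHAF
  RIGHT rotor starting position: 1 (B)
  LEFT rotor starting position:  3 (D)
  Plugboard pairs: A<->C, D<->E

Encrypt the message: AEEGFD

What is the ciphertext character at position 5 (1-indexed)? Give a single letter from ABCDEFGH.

Char 1 ('A'): step: R->2, L=3; A->plug->C->R->E->L->E->refl->D->L'->C->R'->A->plug->C
Char 2 ('E'): step: R->3, L=3; E->plug->D->R->A->L->A->refl->G->L'->H->R'->A->plug->C
Char 3 ('E'): step: R->4, L=3; E->plug->D->R->B->L->C->refl->B->L'->F->R'->F->plug->F
Char 4 ('G'): step: R->5, L=3; G->plug->G->R->F->L->B->refl->C->L'->B->R'->H->plug->H
Char 5 ('F'): step: R->6, L=3; F->plug->F->R->E->L->E->refl->D->L'->C->R'->C->plug->A

A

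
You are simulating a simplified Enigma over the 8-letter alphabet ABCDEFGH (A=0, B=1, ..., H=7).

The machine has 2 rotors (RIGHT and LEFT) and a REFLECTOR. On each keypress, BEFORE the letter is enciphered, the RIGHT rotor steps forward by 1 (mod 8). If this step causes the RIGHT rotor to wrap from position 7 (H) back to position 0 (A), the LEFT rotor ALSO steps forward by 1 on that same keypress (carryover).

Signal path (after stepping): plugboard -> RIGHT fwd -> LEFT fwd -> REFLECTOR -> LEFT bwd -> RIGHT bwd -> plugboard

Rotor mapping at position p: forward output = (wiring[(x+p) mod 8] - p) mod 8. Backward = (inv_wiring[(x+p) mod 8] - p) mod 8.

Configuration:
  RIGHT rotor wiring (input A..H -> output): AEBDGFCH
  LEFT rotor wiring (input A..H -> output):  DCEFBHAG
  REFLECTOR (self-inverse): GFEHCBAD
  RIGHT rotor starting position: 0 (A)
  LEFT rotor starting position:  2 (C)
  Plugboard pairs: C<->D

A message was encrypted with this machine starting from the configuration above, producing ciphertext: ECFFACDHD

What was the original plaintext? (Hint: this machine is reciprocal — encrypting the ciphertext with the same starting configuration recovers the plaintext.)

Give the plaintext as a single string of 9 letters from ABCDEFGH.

Answer: HGAGBEACB

Derivation:
Char 1 ('E'): step: R->1, L=2; E->plug->E->R->E->L->G->refl->A->L'->H->R'->H->plug->H
Char 2 ('C'): step: R->2, L=2; C->plug->D->R->D->L->F->refl->B->L'->G->R'->G->plug->G
Char 3 ('F'): step: R->3, L=2; F->plug->F->R->F->L->E->refl->C->L'->A->R'->A->plug->A
Char 4 ('F'): step: R->4, L=2; F->plug->F->R->A->L->C->refl->E->L'->F->R'->G->plug->G
Char 5 ('A'): step: R->5, L=2; A->plug->A->R->A->L->C->refl->E->L'->F->R'->B->plug->B
Char 6 ('C'): step: R->6, L=2; C->plug->D->R->G->L->B->refl->F->L'->D->R'->E->plug->E
Char 7 ('D'): step: R->7, L=2; D->plug->C->R->F->L->E->refl->C->L'->A->R'->A->plug->A
Char 8 ('H'): step: R->0, L->3 (L advanced); H->plug->H->R->H->L->B->refl->F->L'->D->R'->D->plug->C
Char 9 ('D'): step: R->1, L=3; D->plug->C->R->C->L->E->refl->C->L'->A->R'->B->plug->B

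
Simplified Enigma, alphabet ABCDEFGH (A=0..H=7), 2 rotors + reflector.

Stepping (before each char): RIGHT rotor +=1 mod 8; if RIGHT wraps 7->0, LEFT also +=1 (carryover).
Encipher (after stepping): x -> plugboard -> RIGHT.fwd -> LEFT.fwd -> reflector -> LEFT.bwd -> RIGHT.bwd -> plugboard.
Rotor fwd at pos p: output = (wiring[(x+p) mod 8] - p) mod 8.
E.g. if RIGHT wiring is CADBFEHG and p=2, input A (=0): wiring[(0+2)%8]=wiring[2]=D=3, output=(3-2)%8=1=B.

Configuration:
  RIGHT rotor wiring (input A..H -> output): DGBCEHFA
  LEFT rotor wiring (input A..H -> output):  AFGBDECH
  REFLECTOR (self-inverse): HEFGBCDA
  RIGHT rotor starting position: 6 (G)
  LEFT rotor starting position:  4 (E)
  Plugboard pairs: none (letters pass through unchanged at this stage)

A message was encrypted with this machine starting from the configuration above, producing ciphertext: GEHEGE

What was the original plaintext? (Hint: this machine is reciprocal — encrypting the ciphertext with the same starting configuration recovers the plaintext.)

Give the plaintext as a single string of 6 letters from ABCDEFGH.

Answer: AHCAAB

Derivation:
Char 1 ('G'): step: R->7, L=4; G->plug->G->R->A->L->H->refl->A->L'->B->R'->A->plug->A
Char 2 ('E'): step: R->0, L->5 (L advanced); E->plug->E->R->E->L->A->refl->H->L'->A->R'->H->plug->H
Char 3 ('H'): step: R->1, L=5; H->plug->H->R->C->L->C->refl->F->L'->B->R'->C->plug->C
Char 4 ('E'): step: R->2, L=5; E->plug->E->R->D->L->D->refl->G->L'->H->R'->A->plug->A
Char 5 ('G'): step: R->3, L=5; G->plug->G->R->D->L->D->refl->G->L'->H->R'->A->plug->A
Char 6 ('E'): step: R->4, L=5; E->plug->E->R->H->L->G->refl->D->L'->D->R'->B->plug->B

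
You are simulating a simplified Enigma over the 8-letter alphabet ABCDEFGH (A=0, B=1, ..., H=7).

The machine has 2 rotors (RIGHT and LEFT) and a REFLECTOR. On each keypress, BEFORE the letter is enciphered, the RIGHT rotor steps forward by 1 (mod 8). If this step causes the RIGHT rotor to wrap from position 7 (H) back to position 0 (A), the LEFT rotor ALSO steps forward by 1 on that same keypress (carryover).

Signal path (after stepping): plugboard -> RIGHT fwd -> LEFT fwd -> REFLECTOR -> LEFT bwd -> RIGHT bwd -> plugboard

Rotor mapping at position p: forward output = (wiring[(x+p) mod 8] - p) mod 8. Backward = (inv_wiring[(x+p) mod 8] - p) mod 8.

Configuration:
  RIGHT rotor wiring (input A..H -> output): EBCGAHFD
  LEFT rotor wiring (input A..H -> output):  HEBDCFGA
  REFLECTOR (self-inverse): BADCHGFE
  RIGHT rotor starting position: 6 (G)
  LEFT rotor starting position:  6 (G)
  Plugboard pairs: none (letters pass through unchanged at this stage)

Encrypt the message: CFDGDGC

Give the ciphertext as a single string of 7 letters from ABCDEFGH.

Char 1 ('C'): step: R->7, L=6; C->plug->C->R->C->L->B->refl->A->L'->A->R'->G->plug->G
Char 2 ('F'): step: R->0, L->7 (L advanced); F->plug->F->R->H->L->H->refl->E->L'->E->R'->A->plug->A
Char 3 ('D'): step: R->1, L=7; D->plug->D->R->H->L->H->refl->E->L'->E->R'->F->plug->F
Char 4 ('G'): step: R->2, L=7; G->plug->G->R->C->L->F->refl->G->L'->G->R'->C->plug->C
Char 5 ('D'): step: R->3, L=7; D->plug->D->R->C->L->F->refl->G->L'->G->R'->G->plug->G
Char 6 ('G'): step: R->4, L=7; G->plug->G->R->G->L->G->refl->F->L'->C->R'->H->plug->H
Char 7 ('C'): step: R->5, L=7; C->plug->C->R->G->L->G->refl->F->L'->C->R'->A->plug->A

Answer: GAFCGHA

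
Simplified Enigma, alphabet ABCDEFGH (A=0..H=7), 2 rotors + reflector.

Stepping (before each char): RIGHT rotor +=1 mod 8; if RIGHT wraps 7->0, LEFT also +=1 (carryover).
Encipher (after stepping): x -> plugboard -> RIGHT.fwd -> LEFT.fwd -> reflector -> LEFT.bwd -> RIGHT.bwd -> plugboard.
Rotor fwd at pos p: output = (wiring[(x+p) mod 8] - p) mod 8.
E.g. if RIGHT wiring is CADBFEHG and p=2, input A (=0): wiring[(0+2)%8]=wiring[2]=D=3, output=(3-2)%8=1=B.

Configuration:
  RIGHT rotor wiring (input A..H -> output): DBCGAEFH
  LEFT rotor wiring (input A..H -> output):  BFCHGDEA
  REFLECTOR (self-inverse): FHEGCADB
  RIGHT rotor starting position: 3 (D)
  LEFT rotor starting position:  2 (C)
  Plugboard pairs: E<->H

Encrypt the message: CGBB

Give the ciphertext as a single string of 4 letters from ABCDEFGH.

Char 1 ('C'): step: R->4, L=2; C->plug->C->R->B->L->F->refl->A->L'->A->R'->B->plug->B
Char 2 ('G'): step: R->5, L=2; G->plug->G->R->B->L->F->refl->A->L'->A->R'->B->plug->B
Char 3 ('B'): step: R->6, L=2; B->plug->B->R->B->L->F->refl->A->L'->A->R'->F->plug->F
Char 4 ('B'): step: R->7, L=2; B->plug->B->R->E->L->C->refl->E->L'->C->R'->C->plug->C

Answer: BBFC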